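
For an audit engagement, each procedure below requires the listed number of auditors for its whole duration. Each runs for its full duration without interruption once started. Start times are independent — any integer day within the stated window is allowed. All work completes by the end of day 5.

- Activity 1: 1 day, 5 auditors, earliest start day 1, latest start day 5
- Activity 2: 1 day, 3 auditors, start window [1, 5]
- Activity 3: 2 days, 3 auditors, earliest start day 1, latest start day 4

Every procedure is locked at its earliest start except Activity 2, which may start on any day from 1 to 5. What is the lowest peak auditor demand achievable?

8

Activity 2@1: d1:11  d2:3  d3:0  d4:0  d5:0 → peak 11
Activity 2@2: d1:8  d2:6  d3:0  d4:0  d5:0 → peak 8
Activity 2@3: d1:8  d2:3  d3:3  d4:0  d5:0 → peak 8
Activity 2@4: d1:8  d2:3  d3:0  d4:3  d5:0 → peak 8
Activity 2@5: d1:8  d2:3  d3:0  d4:0  d5:3 → peak 8
Best is Activity 2@2, peak 8.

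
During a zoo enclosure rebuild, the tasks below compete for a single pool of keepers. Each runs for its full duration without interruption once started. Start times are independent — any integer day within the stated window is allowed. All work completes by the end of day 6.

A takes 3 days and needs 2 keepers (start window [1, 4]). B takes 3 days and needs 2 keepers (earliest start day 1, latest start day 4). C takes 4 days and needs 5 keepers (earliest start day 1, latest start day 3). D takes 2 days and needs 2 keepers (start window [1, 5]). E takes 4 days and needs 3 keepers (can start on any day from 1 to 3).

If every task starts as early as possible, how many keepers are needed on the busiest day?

Early-start schedule: A@1, B@1, C@1, D@1, E@1.
Load per day: day 1: 14, day 2: 14, day 3: 12, day 4: 8, day 5: 0, day 6: 0.
Peak is 14.

14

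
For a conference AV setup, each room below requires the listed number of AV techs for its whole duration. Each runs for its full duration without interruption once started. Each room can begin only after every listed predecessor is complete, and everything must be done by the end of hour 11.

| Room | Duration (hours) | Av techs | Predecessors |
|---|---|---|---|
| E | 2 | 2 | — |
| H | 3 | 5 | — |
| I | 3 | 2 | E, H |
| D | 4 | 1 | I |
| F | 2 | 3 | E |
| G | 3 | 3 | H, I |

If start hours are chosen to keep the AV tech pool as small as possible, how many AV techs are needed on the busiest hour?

7

Early-start (E@1, H@1, I@4, D@7, F@3, G@7) gives peak 8: h1:7  h2:7  h3:8  h4:5  h5:2  h6:2  h7:4  h8:4  h9:4  h10:1  h11:0.
Shift F→4.
Schedule E@1, H@1, I@4, D@7, F@4, G@7: h1:7  h2:7  h3:5  h4:5  h5:5  h6:2  h7:4  h8:4  h9:4  h10:1  h11:0 — peak 7.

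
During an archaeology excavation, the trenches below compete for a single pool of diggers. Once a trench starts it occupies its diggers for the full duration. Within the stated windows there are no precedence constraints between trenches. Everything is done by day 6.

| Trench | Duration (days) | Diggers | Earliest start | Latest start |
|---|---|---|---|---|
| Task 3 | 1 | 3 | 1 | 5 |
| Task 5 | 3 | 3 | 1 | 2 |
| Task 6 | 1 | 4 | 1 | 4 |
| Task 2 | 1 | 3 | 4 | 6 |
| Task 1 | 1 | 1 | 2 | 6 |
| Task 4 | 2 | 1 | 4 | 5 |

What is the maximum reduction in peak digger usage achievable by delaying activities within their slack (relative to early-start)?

6

Early-start peak: d1:10  d2:4  d3:3  d4:4  d5:1  d6:0 ⇒ 10.
Leveled (Task 3@5, Task 5@1, Task 6@4, Task 2@6, Task 1@2, Task 4@5): d1:3  d2:4  d3:3  d4:4  d5:4  d6:4 ⇒ 4.
Reduction 10 − 4 = 6.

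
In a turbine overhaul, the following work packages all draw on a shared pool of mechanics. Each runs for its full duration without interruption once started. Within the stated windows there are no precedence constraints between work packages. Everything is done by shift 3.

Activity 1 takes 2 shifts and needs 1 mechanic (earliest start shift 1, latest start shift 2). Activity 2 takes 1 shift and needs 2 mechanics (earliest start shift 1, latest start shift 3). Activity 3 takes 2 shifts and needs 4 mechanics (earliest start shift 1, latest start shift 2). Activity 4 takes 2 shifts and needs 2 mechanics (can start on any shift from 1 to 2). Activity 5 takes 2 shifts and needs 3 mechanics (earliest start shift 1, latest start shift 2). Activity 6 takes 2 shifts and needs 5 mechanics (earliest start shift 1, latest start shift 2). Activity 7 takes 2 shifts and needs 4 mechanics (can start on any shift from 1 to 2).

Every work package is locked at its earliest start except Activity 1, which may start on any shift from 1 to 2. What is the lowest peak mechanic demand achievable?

Activity 1@1: s1:21  s2:19  s3:0 → peak 21
Activity 1@2: s1:20  s2:19  s3:1 → peak 20
Best is Activity 1@2, peak 20.

20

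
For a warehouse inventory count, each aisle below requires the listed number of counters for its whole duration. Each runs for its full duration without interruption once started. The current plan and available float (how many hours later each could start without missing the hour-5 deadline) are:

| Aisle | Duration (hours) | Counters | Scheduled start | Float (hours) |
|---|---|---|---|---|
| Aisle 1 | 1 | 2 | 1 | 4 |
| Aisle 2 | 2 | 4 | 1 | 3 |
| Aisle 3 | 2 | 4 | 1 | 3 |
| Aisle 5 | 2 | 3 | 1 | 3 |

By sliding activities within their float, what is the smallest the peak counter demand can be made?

7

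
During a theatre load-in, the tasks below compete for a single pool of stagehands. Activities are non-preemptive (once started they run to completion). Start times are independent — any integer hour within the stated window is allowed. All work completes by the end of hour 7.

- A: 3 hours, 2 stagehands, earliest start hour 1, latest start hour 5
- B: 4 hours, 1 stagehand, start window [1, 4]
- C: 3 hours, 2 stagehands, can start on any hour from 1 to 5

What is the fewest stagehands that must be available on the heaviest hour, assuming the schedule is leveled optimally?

Early-start (A@1, B@1, C@1) gives peak 5: h1:5  h2:5  h3:5  h4:1  h5:0  h6:0  h7:0.
Shift C→4.
Schedule A@1, B@1, C@4: h1:3  h2:3  h3:3  h4:3  h5:2  h6:2  h7:0 — peak 3.
Total stagehand-hours = 16 over 7 hours ⇒ peak ≥ ⌈16/7⌉ = 3, so 3 is optimal.

3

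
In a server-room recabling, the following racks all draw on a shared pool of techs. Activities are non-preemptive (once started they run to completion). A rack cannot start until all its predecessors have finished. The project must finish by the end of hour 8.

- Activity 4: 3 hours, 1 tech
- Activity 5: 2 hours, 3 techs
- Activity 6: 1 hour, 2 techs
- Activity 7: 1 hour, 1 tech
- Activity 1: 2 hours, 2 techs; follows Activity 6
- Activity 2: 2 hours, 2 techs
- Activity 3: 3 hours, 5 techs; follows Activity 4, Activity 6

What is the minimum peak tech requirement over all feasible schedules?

5

Early-start (Activity 4@1, Activity 5@1, Activity 6@1, Activity 7@1, Activity 1@2, Activity 2@1, Activity 3@4) gives peak 9: h1:9  h2:8  h3:3  h4:5  h5:5  h6:5  h7:0  h8:0.
Shift Activity 6→3, Activity 1→4, Activity 2→3, Activity 3→6.
Schedule Activity 4@1, Activity 5@1, Activity 6@3, Activity 7@1, Activity 1@4, Activity 2@3, Activity 3@6: h1:5  h2:4  h3:5  h4:4  h5:2  h6:5  h7:5  h8:5 — peak 5.
Total tech-hours = 35 over 8 hours ⇒ peak ≥ ⌈35/8⌉ = 5, so 5 is optimal.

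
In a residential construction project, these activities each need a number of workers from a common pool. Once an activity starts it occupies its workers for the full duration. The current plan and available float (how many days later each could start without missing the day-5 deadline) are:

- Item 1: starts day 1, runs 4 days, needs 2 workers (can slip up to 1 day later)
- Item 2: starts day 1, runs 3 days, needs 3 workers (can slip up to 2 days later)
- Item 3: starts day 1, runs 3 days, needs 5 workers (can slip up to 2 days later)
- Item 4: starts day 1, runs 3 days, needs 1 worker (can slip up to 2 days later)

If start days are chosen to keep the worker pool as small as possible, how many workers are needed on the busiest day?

11

Schedule Item 1@1, Item 2@1, Item 3@1, Item 4@1: d1:11  d2:11  d3:11  d4:2  d5:0 — peak 11.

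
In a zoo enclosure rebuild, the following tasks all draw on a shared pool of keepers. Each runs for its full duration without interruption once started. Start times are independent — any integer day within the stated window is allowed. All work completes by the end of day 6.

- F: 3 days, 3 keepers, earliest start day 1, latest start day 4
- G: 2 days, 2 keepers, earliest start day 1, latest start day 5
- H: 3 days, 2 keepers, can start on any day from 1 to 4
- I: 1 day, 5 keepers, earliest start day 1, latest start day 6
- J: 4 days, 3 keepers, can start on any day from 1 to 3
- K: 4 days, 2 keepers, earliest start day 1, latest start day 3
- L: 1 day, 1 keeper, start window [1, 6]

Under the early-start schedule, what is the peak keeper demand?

18

Early-start schedule: F@1, G@1, H@1, I@1, J@1, K@1, L@1.
Load per day: day 1: 18, day 2: 12, day 3: 10, day 4: 5, day 5: 0, day 6: 0.
Peak is 18.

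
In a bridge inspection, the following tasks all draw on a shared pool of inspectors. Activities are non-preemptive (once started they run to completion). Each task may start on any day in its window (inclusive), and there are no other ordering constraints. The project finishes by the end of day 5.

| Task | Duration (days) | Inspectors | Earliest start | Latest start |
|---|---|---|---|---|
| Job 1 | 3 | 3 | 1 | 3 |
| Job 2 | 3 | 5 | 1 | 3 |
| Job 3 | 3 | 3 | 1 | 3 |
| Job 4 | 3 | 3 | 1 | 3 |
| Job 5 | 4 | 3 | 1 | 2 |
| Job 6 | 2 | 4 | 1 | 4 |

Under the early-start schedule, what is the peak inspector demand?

Early-start schedule: Job 1@1, Job 2@1, Job 3@1, Job 4@1, Job 5@1, Job 6@1.
Load per day: day 1: 21, day 2: 21, day 3: 17, day 4: 3, day 5: 0.
Peak is 21.

21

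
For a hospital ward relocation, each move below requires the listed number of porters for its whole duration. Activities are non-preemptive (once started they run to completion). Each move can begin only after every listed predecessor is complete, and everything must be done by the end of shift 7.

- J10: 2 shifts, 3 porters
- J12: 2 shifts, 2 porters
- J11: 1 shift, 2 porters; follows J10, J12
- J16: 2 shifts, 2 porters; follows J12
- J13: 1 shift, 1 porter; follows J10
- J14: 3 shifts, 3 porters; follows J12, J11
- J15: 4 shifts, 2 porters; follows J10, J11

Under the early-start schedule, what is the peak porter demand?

7

Early-start schedule: J10@1, J12@1, J11@3, J16@3, J13@3, J14@4, J15@4.
Load per shift: shift 1: 5, shift 2: 5, shift 3: 5, shift 4: 7, shift 5: 5, shift 6: 5, shift 7: 2.
Peak is 7.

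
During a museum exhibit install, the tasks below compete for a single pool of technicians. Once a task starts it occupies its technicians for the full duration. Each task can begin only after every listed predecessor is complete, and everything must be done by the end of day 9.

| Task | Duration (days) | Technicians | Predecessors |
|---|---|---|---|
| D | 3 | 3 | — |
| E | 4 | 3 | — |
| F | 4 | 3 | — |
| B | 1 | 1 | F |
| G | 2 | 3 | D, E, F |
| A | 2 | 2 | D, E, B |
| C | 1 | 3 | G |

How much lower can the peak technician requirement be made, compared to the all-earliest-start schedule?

Early-start peak: d1:9  d2:9  d3:9  d4:6  d5:4  d6:5  d7:5  d8:0  d9:0 ⇒ 9.
Leveled (D@1, E@1, F@1, B@5, G@5, A@6, C@7): d1:9  d2:9  d3:9  d4:6  d5:4  d6:5  d7:5  d8:0  d9:0 ⇒ 9.
Reduction 9 − 9 = 0.

0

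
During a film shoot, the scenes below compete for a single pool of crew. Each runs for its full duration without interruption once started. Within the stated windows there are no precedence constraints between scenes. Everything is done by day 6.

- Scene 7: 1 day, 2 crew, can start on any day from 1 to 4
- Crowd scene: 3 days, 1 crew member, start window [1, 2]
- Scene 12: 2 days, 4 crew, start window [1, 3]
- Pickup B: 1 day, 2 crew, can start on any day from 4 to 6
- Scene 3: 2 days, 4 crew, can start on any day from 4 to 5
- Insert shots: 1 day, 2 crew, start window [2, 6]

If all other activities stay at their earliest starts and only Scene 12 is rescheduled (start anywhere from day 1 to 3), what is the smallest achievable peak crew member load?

7

Scene 12@1: d1:7  d2:7  d3:1  d4:6  d5:4  d6:0 → peak 7
Scene 12@2: d1:3  d2:7  d3:5  d4:6  d5:4  d6:0 → peak 7
Scene 12@3: d1:3  d2:3  d3:5  d4:10  d5:4  d6:0 → peak 10
Best is Scene 12@1, peak 7.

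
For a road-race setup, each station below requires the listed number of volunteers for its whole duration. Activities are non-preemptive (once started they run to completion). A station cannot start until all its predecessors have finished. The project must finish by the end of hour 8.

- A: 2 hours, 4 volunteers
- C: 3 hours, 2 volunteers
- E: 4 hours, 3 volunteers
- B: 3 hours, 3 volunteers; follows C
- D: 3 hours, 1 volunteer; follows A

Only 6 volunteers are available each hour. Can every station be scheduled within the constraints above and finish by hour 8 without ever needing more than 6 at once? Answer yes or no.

yes

Schedule A@1, C@1, E@3, B@6, D@3: h1:6  h2:6  h3:6  h4:4  h5:4  h6:6  h7:3  h8:3 — peak 6 ≤ 6.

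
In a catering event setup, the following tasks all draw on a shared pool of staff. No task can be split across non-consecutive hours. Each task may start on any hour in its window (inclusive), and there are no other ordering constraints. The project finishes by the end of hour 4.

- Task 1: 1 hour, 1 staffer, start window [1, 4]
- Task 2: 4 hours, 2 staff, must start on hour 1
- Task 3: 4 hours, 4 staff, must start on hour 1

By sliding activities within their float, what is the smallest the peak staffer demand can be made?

Schedule Task 1@1, Task 2@1, Task 3@1: h1:7  h2:6  h3:6  h4:6 — peak 7.
Total staffer-hours = 25 over 4 hours ⇒ peak ≥ ⌈25/4⌉ = 7, so 7 is optimal.

7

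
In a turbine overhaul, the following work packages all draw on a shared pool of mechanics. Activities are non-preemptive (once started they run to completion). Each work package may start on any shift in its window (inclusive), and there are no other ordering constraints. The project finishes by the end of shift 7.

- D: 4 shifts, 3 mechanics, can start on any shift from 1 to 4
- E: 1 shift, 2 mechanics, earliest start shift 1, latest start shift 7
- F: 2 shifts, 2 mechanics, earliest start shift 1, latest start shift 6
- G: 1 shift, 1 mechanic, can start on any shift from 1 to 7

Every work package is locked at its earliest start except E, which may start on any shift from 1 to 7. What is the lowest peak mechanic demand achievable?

E@1: s1:8  s2:5  s3:3  s4:3  s5:0  s6:0  s7:0 → peak 8
E@2: s1:6  s2:7  s3:3  s4:3  s5:0  s6:0  s7:0 → peak 7
E@3: s1:6  s2:5  s3:5  s4:3  s5:0  s6:0  s7:0 → peak 6
E@4: s1:6  s2:5  s3:3  s4:5  s5:0  s6:0  s7:0 → peak 6
E@5: s1:6  s2:5  s3:3  s4:3  s5:2  s6:0  s7:0 → peak 6
E@6: s1:6  s2:5  s3:3  s4:3  s5:0  s6:2  s7:0 → peak 6
E@7: s1:6  s2:5  s3:3  s4:3  s5:0  s6:0  s7:2 → peak 6
Best is E@3, peak 6.

6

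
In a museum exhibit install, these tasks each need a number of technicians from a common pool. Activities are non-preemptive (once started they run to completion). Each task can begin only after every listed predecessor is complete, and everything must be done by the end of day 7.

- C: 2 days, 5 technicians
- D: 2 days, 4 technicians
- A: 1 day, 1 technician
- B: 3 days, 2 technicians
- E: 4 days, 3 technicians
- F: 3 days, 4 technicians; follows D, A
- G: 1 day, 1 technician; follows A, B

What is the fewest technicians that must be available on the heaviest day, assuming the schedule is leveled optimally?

8

Early-start (C@1, D@1, A@1, B@1, E@1, F@3, G@4) gives peak 15: d1:15  d2:14  d3:9  d4:8  d5:4  d6:0  d7:0.
Shift D→3, E→4, F→5.
Schedule C@1, D@3, A@1, B@1, E@4, F@5, G@4: d1:8  d2:7  d3:6  d4:8  d5:7  d6:7  d7:7 — peak 8.
Total technician-days = 50 over 7 days ⇒ peak ≥ ⌈50/7⌉ = 8, so 8 is optimal.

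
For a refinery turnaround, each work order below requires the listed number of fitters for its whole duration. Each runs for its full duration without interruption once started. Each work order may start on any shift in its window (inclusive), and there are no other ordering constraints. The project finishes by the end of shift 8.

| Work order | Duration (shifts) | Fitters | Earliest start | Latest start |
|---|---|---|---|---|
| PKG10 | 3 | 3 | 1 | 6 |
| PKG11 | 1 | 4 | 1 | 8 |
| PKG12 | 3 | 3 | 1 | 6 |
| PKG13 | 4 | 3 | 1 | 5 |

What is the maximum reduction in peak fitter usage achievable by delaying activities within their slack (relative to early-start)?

7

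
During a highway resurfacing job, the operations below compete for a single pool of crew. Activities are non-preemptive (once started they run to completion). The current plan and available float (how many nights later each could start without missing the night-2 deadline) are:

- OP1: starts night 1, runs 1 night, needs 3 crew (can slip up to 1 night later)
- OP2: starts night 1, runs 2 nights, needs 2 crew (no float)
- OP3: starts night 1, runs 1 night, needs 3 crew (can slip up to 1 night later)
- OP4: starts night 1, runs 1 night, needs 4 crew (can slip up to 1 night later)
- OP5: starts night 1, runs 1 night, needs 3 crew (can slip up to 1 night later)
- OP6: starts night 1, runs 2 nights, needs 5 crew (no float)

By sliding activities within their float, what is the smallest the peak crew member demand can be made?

14

Early-start (OP1@1, OP2@1, OP3@1, OP4@1, OP5@1, OP6@1) gives peak 20: n1:20  n2:7.
Shift OP4→2, OP5→2.
Schedule OP1@1, OP2@1, OP3@1, OP4@2, OP5@2, OP6@1: n1:13  n2:14 — peak 14.
Total crew member-nights = 27 over 2 nights ⇒ peak ≥ ⌈27/2⌉ = 14, so 14 is optimal.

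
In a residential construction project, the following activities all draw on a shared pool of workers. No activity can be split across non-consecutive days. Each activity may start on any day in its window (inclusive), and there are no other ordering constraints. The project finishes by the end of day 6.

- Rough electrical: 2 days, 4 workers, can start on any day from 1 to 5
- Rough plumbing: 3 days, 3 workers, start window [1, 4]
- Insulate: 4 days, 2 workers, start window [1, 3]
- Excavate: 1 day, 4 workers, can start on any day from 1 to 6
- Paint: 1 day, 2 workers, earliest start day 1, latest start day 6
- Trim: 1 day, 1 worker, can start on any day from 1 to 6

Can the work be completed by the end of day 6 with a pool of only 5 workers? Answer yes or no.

Total worker-days = 32; over 6 days the average is 32/6 > 5, so some day must exceed 5.

no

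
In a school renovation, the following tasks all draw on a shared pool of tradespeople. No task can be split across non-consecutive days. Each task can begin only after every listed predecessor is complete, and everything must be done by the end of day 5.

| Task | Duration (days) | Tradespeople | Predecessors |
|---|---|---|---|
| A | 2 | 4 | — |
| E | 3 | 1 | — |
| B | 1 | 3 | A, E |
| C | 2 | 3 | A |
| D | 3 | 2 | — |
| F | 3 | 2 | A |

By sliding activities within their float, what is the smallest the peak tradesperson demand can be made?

8

Schedule A@1, E@1, B@4, C@3, D@1, F@3: d1:7  d2:7  d3:8  d4:8  d5:2 — peak 8.
No arrangement of the 18 feasible schedules does better.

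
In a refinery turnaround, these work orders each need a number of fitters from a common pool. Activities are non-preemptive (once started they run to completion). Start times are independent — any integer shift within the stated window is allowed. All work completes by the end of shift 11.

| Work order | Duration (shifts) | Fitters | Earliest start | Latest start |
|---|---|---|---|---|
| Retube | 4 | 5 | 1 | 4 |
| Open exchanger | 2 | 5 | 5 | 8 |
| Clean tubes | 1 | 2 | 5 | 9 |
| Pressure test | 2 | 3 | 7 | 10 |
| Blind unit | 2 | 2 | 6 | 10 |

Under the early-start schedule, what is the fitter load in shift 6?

At early start, shift 6 has: Open exchanger, Blind unit.
Demand: 5 + 2 = 7.

7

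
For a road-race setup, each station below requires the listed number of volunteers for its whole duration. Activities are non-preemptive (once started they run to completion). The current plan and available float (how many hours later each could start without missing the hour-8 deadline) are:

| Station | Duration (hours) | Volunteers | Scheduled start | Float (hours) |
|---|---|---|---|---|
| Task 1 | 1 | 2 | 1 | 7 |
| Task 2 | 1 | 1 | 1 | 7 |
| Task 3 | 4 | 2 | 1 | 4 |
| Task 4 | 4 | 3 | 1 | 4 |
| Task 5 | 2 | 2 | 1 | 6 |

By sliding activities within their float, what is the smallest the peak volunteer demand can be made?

Early-start (Task 1@1, Task 2@1, Task 3@1, Task 4@1, Task 5@1) gives peak 10: h1:10  h2:7  h3:5  h4:5  h5:0  h6:0  h7:0  h8:0.
Shift Task 2→2, Task 4→5, Task 5→3.
Schedule Task 1@1, Task 2@2, Task 3@1, Task 4@5, Task 5@3: h1:4  h2:3  h3:4  h4:4  h5:3  h6:3  h7:3  h8:3 — peak 4.
Total volunteer-hours = 27 over 8 hours ⇒ peak ≥ ⌈27/8⌉ = 4, so 4 is optimal.

4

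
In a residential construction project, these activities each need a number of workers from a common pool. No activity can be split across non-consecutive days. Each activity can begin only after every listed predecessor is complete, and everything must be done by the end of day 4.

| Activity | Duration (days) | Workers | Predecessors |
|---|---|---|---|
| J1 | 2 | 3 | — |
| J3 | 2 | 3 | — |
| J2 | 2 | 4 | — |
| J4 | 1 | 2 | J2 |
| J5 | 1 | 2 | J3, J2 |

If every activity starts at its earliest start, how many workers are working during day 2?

At early start, day 2 has: J1, J3, J2.
Demand: 3 + 3 + 4 = 10.

10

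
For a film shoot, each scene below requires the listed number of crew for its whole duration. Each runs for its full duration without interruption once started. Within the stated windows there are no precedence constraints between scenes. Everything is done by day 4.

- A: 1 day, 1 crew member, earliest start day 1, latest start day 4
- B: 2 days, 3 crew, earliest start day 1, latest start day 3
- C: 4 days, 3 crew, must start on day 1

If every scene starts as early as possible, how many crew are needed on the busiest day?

7

Early-start schedule: A@1, B@1, C@1.
Load per day: day 1: 7, day 2: 6, day 3: 3, day 4: 3.
Peak is 7.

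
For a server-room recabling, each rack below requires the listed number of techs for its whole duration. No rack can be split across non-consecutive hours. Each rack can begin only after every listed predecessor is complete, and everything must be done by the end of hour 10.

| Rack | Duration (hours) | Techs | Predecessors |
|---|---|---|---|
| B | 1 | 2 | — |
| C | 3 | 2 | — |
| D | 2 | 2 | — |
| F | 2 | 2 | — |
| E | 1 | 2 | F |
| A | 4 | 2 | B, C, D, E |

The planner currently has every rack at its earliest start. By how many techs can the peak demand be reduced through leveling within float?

Early-start peak: h1:8  h2:6  h3:4  h4:2  h5:2  h6:2  h7:2  h8:0  h9:0  h10:0 ⇒ 8.
Leveled (B@1, C@1, D@2, F@4, E@6, A@7): h1:4  h2:4  h3:4  h4:2  h5:2  h6:2  h7:2  h8:2  h9:2  h10:2 ⇒ 4.
Reduction 8 − 4 = 4.

4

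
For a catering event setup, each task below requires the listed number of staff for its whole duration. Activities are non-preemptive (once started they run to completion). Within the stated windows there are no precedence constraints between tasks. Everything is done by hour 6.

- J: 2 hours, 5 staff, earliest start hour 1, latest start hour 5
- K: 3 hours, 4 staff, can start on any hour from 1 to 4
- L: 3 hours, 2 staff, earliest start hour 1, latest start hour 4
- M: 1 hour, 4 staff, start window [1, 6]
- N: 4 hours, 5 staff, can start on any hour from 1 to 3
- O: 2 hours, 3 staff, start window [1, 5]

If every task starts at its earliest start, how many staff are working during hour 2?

19

At early start, hour 2 has: J, K, L, N, O.
Demand: 5 + 4 + 2 + 5 + 3 = 19.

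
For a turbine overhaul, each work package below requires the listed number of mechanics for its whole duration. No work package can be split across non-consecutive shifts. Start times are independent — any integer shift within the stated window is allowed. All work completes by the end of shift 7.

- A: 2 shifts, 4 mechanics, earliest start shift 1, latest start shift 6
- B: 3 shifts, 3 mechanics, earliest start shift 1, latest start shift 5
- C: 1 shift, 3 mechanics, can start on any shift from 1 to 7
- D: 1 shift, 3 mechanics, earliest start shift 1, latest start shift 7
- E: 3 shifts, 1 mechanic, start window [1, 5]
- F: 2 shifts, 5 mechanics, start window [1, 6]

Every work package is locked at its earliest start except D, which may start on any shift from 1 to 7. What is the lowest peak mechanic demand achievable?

16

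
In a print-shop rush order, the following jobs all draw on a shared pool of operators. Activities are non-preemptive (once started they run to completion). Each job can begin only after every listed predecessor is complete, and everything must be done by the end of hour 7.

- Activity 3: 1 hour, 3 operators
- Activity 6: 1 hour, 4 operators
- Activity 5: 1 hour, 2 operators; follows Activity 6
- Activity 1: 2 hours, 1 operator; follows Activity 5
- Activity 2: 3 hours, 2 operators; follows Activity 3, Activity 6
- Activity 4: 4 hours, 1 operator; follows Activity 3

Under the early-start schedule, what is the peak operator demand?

7

Early-start schedule: Activity 3@1, Activity 6@1, Activity 5@2, Activity 1@3, Activity 2@2, Activity 4@2.
Load per hour: hour 1: 7, hour 2: 5, hour 3: 4, hour 4: 4, hour 5: 1, hour 6: 0, hour 7: 0.
Peak is 7.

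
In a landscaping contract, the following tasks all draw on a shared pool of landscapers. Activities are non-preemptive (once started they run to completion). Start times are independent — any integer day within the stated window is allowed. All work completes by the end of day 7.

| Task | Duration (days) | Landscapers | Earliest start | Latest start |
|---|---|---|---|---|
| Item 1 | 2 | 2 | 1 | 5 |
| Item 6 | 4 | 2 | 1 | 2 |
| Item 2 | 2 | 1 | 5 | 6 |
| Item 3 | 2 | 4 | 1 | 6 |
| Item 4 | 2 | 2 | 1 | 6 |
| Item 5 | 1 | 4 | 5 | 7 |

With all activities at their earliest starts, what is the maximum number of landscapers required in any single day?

Early-start schedule: Item 1@1, Item 6@1, Item 2@5, Item 3@1, Item 4@1, Item 5@5.
Load per day: day 1: 10, day 2: 10, day 3: 2, day 4: 2, day 5: 5, day 6: 1, day 7: 0.
Peak is 10.

10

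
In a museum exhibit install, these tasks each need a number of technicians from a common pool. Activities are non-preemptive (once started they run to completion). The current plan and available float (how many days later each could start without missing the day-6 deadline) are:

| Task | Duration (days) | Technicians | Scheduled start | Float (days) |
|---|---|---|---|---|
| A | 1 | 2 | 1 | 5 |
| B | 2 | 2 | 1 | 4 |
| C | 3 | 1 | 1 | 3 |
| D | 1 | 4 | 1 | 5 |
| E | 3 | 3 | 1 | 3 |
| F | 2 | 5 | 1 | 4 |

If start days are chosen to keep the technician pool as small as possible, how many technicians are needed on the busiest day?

Early-start (A@1, B@1, C@1, D@1, E@1, F@1) gives peak 17: d1:17  d2:11  d3:4  d4:0  d5:0  d6:0.
Shift B→2, D→4, F→5.
Schedule A@1, B@2, C@1, D@4, E@1, F@5: d1:6  d2:6  d3:6  d4:4  d5:5  d6:5 — peak 6.
Total technician-days = 32 over 6 days ⇒ peak ≥ ⌈32/6⌉ = 6, so 6 is optimal.

6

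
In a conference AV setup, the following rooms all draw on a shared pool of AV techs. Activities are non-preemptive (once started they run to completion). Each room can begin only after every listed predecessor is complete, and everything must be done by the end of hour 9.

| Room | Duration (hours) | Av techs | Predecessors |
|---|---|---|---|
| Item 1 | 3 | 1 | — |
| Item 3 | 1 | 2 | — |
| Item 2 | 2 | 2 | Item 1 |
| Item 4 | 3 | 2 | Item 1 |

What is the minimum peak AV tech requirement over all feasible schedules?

2

Early-start (Item 1@1, Item 3@1, Item 2@4, Item 4@4) gives peak 4: h1:3  h2:1  h3:1  h4:4  h5:4  h6:2  h7:0  h8:0  h9:0.
Shift Item 3→4, Item 2→5, Item 4→7.
Schedule Item 1@1, Item 3@4, Item 2@5, Item 4@7: h1:1  h2:1  h3:1  h4:2  h5:2  h6:2  h7:2  h8:2  h9:2 — peak 2.
Total AV tech-hours = 15 over 9 hours ⇒ peak ≥ ⌈15/9⌉ = 2, so 2 is optimal.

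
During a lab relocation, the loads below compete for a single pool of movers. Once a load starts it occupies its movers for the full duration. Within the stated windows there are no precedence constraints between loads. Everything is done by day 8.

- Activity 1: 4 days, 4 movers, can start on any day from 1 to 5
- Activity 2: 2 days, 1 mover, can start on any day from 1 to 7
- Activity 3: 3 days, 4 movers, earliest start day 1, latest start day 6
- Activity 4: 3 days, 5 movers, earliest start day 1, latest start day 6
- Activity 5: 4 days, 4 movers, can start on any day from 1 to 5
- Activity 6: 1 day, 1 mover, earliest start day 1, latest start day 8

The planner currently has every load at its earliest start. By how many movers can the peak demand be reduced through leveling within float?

Early-start peak: d1:19  d2:18  d3:17  d4:8  d5:0  d6:0  d7:0  d8:0 ⇒ 19.
Leveled (Activity 1@1, Activity 2@1, Activity 3@1, Activity 4@4, Activity 5@5, Activity 6@3): d1:9  d2:9  d3:9  d4:9  d5:9  d6:9  d7:4  d8:4 ⇒ 9.
Reduction 19 − 9 = 10.

10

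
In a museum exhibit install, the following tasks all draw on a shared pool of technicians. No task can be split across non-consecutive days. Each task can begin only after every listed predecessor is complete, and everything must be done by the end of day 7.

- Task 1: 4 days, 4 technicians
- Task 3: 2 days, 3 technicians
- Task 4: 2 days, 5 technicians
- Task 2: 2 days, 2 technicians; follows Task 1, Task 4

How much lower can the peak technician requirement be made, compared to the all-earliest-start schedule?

Early-start peak: d1:12  d2:12  d3:4  d4:4  d5:2  d6:2  d7:0 ⇒ 12.
Leveled (Task 1@1, Task 3@1, Task 4@3, Task 2@5): d1:7  d2:7  d3:9  d4:9  d5:2  d6:2  d7:0 ⇒ 9.
Reduction 12 − 9 = 3.

3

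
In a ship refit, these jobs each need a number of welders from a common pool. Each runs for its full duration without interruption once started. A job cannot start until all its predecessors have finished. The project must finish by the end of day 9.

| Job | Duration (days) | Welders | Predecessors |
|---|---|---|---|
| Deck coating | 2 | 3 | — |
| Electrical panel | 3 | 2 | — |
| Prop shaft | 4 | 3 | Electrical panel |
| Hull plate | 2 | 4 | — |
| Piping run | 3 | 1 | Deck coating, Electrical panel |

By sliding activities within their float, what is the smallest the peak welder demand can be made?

Early-start (Deck coating@1, Electrical panel@1, Prop shaft@4, Hull plate@1, Piping run@4) gives peak 9: d1:9  d2:9  d3:2  d4:4  d5:4  d6:4  d7:3  d8:0  d9:0.
Shift Hull plate→8.
Schedule Deck coating@1, Electrical panel@1, Prop shaft@4, Hull plate@8, Piping run@4: d1:5  d2:5  d3:2  d4:4  d5:4  d6:4  d7:3  d8:4  d9:4 — peak 5.

5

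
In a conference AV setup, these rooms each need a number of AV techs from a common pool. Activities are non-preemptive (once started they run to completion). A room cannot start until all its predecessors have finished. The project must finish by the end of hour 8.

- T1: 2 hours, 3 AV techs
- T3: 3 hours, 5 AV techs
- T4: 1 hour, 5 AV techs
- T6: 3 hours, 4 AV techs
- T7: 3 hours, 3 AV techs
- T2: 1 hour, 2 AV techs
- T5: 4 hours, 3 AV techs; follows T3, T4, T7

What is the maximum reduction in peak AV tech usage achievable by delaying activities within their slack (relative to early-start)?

Early-start peak: h1:22  h2:15  h3:12  h4:3  h5:3  h6:3  h7:3  h8:0 ⇒ 22.
Leveled (T1@4, T3@1, T4@4, T6@6, T7@1, T2@5, T5@5): h1:8  h2:8  h3:8  h4:8  h5:8  h6:7  h7:7  h8:7 ⇒ 8.
Reduction 22 − 8 = 14.

14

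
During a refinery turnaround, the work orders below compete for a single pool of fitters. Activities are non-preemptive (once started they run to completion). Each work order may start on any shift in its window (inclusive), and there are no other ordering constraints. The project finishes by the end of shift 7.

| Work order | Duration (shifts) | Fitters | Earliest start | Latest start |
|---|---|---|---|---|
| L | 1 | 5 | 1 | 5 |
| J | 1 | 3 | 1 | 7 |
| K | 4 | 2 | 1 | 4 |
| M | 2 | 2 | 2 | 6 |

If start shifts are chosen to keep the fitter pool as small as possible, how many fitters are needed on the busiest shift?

Early-start (L@1, J@1, K@1, M@2) gives peak 10: s1:10  s2:4  s3:4  s4:2  s5:0  s6:0  s7:0.
Shift J→2, K→2, M→3.
Schedule L@1, J@2, K@2, M@3: s1:5  s2:5  s3:4  s4:4  s5:2  s6:0  s7:0 — peak 5.

5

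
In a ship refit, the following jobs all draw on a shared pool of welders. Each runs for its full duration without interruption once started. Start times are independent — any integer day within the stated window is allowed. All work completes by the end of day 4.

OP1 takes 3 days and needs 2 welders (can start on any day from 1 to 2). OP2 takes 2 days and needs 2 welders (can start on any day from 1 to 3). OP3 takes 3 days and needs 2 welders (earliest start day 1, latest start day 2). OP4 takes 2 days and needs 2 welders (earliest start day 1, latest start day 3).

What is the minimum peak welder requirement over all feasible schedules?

Early-start (OP1@1, OP2@1, OP3@1, OP4@1) gives peak 8: d1:8  d2:8  d3:4  d4:0.
Shift OP4→3.
Schedule OP1@1, OP2@1, OP3@1, OP4@3: d1:6  d2:6  d3:6  d4:2 — peak 6.

6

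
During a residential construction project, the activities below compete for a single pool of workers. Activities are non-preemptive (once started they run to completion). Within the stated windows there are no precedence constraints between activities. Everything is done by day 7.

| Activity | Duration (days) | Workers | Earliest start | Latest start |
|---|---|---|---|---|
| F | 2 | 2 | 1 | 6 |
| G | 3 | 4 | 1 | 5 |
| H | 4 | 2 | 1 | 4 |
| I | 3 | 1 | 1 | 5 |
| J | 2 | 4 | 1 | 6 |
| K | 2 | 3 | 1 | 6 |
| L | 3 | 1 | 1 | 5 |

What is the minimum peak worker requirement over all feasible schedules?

7

Early-start (F@1, G@1, H@1, I@1, J@1, K@1, L@1) gives peak 17: d1:17  d2:17  d3:8  d4:2  d5:0  d6:0  d7:0.
Shift H→3, J→4, K→6, L→4.
Schedule F@1, G@1, H@3, I@1, J@4, K@6, L@4: d1:7  d2:7  d3:7  d4:7  d5:7  d6:6  d7:3 — peak 7.
Total worker-days = 44 over 7 days ⇒ peak ≥ ⌈44/7⌉ = 7, so 7 is optimal.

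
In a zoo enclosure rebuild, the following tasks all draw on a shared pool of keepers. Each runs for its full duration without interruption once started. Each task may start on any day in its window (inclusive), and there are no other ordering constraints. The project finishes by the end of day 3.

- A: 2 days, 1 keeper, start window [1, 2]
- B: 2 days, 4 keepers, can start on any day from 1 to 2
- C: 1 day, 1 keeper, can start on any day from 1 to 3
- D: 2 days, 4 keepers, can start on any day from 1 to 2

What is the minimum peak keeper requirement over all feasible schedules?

Early-start (A@1, B@1, C@1, D@1) gives peak 10: d1:10  d2:9  d3:0.
Shift D→2.
Schedule A@1, B@1, C@1, D@2: d1:6  d2:9  d3:4 — peak 9.
No arrangement of the 24 feasible schedules does better.

9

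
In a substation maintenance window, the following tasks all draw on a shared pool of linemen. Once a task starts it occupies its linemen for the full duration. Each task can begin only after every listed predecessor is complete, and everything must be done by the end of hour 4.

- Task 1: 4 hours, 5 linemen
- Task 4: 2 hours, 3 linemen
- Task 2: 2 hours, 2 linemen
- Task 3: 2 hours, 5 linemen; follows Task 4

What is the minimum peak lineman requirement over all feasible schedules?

Schedule Task 1@1, Task 4@1, Task 2@1, Task 3@3: h1:10  h2:10  h3:10  h4:10 — peak 10.
Total lineman-hours = 40 over 4 hours ⇒ peak ≥ ⌈40/4⌉ = 10, so 10 is optimal.

10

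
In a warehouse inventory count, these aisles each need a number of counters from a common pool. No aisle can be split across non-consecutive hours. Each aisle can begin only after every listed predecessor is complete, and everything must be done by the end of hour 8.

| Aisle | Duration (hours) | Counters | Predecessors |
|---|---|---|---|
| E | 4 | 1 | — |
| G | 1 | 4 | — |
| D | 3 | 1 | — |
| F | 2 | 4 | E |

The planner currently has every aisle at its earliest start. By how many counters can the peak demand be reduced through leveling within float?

Early-start peak: h1:6  h2:2  h3:2  h4:1  h5:4  h6:4  h7:0  h8:0 ⇒ 6.
Leveled (E@1, G@5, D@1, F@6): h1:2  h2:2  h3:2  h4:1  h5:4  h6:4  h7:4  h8:0 ⇒ 4.
Reduction 6 − 4 = 2.

2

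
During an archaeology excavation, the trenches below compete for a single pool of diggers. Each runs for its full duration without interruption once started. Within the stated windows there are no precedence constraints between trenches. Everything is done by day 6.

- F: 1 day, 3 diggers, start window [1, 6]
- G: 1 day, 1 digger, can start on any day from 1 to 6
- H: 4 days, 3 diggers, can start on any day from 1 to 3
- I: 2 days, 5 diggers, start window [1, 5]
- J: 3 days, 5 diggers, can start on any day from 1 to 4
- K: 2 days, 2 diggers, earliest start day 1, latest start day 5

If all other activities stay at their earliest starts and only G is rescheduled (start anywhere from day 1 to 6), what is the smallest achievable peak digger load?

G@1: d1:19  d2:15  d3:8  d4:3  d5:0  d6:0 → peak 19
G@2: d1:18  d2:16  d3:8  d4:3  d5:0  d6:0 → peak 18
G@3: d1:18  d2:15  d3:9  d4:3  d5:0  d6:0 → peak 18
G@4: d1:18  d2:15  d3:8  d4:4  d5:0  d6:0 → peak 18
G@5: d1:18  d2:15  d3:8  d4:3  d5:1  d6:0 → peak 18
G@6: d1:18  d2:15  d3:8  d4:3  d5:0  d6:1 → peak 18
Best is G@2, peak 18.

18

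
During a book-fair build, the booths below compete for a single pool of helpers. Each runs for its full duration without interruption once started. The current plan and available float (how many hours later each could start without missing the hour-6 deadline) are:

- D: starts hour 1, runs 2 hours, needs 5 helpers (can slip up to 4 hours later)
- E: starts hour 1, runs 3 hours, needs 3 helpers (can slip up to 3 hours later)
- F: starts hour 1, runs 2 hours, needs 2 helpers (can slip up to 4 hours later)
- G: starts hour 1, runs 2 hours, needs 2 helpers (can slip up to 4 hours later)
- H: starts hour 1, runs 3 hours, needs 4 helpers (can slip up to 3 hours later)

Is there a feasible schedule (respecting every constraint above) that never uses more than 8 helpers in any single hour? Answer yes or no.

yes

Schedule D@1, E@1, F@3, G@3, H@4: h1:8  h2:8  h3:7  h4:8  h5:4  h6:4 — peak 8 ≤ 8.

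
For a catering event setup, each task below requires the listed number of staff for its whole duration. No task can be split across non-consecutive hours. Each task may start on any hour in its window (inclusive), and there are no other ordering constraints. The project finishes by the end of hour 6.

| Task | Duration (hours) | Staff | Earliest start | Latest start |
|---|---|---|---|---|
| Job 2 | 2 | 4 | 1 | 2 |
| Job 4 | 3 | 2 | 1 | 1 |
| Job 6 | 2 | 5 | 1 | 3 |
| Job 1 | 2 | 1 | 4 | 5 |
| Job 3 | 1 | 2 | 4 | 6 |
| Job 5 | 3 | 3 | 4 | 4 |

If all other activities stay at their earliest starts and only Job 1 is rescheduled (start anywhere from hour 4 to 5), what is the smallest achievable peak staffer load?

Job 1@4: h1:11  h2:11  h3:2  h4:6  h5:4  h6:3 → peak 11
Job 1@5: h1:11  h2:11  h3:2  h4:5  h5:4  h6:4 → peak 11
Best is Job 1@4, peak 11.

11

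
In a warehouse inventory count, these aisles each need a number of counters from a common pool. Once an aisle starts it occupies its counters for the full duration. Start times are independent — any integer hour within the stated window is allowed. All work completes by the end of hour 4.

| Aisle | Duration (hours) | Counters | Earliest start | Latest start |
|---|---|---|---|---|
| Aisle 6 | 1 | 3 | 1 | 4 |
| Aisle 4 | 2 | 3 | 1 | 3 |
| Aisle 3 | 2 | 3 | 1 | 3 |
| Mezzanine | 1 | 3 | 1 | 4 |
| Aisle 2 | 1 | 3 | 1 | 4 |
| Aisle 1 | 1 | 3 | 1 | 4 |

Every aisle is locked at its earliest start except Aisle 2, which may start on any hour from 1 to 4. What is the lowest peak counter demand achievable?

15

Aisle 2@1: h1:18  h2:6  h3:0  h4:0 → peak 18
Aisle 2@2: h1:15  h2:9  h3:0  h4:0 → peak 15
Aisle 2@3: h1:15  h2:6  h3:3  h4:0 → peak 15
Aisle 2@4: h1:15  h2:6  h3:0  h4:3 → peak 15
Best is Aisle 2@2, peak 15.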